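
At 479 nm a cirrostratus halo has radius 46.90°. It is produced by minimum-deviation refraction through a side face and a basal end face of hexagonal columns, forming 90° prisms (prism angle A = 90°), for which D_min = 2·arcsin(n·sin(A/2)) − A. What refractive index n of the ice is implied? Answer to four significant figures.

1.315

Rearranging: n = sin((D_min + A)/2) / sin(A/2).
(D_min + A)/2 = (46.90° + 90°)/2 = 68.450°.
n = sin 68.450° / sin 45° = 0.9301 / 0.7071 = 1.3154.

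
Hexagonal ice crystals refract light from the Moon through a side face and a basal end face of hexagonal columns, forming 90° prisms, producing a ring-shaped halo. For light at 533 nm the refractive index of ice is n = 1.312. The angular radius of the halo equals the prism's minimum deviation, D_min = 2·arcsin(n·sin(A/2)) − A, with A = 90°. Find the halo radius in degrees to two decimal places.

n·sin(A/2) = 1.312 × sin 45° = 1.312 × 0.7071 = 0.9277.
D_min = 2·arcsin(0.9277) − 90° = 2 × 68.083° − 90° = 46.166°.

46.17°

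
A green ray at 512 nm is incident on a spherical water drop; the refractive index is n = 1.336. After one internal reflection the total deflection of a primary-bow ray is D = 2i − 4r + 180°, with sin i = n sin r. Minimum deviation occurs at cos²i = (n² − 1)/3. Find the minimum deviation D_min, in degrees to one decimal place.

138.4°

cos²i = (1.78490 − 1)/3 = 0.26163; i = arccos(0.51150) = 59.236°.
sin r = sin 59.236°/1.336 = 0.64318; r = 40.029°.
D_min = 2·59.236° − 4·40.029° + 180° = 138.356°.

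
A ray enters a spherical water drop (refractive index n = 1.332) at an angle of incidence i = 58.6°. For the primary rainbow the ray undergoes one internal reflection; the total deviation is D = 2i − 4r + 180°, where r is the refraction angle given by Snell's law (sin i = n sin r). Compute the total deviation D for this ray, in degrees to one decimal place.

137.8°

sin r = sin 58.6° / 1.332 = 0.8536/1.332 = 0.6408; r = 39.85°.
D = 2·58.6° − 4·39.85° + 180° = 117.20° − 159.41° + 180° = 137.79°.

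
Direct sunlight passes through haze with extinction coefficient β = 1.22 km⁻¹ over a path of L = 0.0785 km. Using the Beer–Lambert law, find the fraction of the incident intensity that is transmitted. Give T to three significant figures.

τ = β·L = 1.22 × 0.0785 = 0.0958.
T = exp(−0.0958) = 0.9087.

0.909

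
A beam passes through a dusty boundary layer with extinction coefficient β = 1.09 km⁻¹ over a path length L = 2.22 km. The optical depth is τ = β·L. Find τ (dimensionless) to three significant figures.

2.42

τ = β·L = 1.09 × 2.22 = 2.4198.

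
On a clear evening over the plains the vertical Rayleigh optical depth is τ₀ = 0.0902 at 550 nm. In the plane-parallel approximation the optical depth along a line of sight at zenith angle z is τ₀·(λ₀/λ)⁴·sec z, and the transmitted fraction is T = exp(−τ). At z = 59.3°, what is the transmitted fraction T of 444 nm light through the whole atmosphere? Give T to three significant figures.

0.660

sec 59.3° = 1.9587.
τ = 0.0902 × (550/444)⁴ × 1.9587 = 0.0902 × 2.3546 × 1.9587 = 0.4160.
T = exp(−0.4160) = 0.6597.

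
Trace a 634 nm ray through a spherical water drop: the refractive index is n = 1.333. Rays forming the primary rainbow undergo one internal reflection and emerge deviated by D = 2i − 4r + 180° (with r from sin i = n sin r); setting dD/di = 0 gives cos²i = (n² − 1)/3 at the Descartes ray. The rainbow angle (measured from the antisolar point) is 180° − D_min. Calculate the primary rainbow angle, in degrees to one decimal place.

cos²i = (1.77689 − 1)/3 = 0.25896; i = arccos(0.50888) = 59.410°.
sin r = sin 59.410°/1.333 = 0.64579; r = 40.225°.
D_min = 2·59.410° − 4·40.225° + 180° = 137.922°.
Rainbow angle = 180° − D_min = 42.078°.

42.1°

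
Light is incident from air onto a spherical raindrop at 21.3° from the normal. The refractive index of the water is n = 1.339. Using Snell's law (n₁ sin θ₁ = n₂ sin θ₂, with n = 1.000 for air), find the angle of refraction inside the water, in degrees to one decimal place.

Snell: sin θ_r = sin θ_i / n = sin 21.3° / 1.339 = 0.3633 / 1.339 = 0.2713.
θ_r = arcsin(0.2713) = 15.74°.

15.7°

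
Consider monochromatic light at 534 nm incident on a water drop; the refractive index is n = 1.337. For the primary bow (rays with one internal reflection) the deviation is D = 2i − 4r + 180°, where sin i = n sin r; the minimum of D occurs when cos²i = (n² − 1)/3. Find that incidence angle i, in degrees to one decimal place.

cos²i = (1.337² − 1)/3 = (1.78757 − 1)/3 = 0.26252.
cos i = 0.51237, so i = 59.178°.

59.2°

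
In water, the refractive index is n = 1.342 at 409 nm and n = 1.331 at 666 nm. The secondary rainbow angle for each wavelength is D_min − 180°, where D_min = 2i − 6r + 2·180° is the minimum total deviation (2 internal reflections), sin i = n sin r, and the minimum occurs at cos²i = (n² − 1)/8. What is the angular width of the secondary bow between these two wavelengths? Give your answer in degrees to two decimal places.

At 409 nm (n = 1.342): cos²i = 0.10012 → i = 71.554°, r = 44.981°, D_min = 233.222°, rainbow angle = 53.222°.
At 666 nm (n = 1.331): cos²i = 0.09645 → i = 71.907°, r = 45.575°, D_min = 230.365°, rainbow angle = 50.365°.
Angular width = |53.222° − 50.365°| = 2.857°.

2.86°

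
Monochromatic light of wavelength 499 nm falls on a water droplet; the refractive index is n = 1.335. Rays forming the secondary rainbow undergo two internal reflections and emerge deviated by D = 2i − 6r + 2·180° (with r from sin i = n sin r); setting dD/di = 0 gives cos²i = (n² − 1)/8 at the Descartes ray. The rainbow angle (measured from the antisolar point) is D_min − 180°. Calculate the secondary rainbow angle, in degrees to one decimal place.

cos²i = (1.78222 − 1)/8 = 0.09778; i = arccos(0.31269) = 71.778°.
sin r = sin 71.778°/1.335 = 0.71150; r = 45.357°.
D_min = 2·71.778° − 6·45.357° + 360° = 231.414°.
Rainbow angle = D_min − 180° = 51.414°.

51.4°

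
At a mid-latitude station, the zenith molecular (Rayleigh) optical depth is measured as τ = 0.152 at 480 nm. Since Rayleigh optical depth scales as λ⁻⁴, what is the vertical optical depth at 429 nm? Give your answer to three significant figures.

τ(429 nm) = τ(480 nm) × (480/429)⁴ = 0.152 × (1.1189)⁴ = 0.152 × 1.5672 = 0.2382.

0.238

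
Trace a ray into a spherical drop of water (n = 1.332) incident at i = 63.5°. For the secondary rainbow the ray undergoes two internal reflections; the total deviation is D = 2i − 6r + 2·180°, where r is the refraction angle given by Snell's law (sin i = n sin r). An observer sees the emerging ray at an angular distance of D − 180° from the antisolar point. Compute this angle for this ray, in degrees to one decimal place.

sin r = sin 63.5° / 1.332 = 0.8949/1.332 = 0.6719; r = 42.21°.
D = 2·63.5° − 6·42.21° + 2·180° = 127.00° − 253.27° + 360° = 233.73°.
Angle from antisolar point = D − 180° = 53.73°.

53.7°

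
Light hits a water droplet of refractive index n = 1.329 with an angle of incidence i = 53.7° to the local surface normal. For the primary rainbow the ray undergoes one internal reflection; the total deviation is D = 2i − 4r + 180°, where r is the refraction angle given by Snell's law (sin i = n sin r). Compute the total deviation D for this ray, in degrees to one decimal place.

138.1°

sin r = sin 53.7° / 1.329 = 0.8059/1.329 = 0.6064; r = 37.33°.
D = 2·53.7° − 4·37.33° + 180° = 107.40° − 149.32° + 180° = 138.08°.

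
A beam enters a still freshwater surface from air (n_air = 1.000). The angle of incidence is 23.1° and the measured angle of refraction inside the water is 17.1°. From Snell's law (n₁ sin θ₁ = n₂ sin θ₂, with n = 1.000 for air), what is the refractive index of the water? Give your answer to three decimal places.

n = sin θ_i / sin θ_r = sin 23.1° / sin 17.1° = 0.3923 / 0.2940 = 1.3343.

1.334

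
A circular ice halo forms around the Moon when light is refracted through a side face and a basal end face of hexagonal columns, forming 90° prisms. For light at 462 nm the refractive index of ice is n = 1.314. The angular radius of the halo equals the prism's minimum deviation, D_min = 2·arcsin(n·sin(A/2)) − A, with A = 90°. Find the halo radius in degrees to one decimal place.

46.6°

n·sin(A/2) = 1.314 × sin 45° = 1.314 × 0.7071 = 0.9291.
D_min = 2·arcsin(0.9291) − 90° = 2 × 68.301° − 90° = 46.602°.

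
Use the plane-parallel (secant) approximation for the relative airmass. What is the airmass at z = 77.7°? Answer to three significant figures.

X = sec z = 1/cos 77.7° = 1/0.2130 = 4.6942.

4.69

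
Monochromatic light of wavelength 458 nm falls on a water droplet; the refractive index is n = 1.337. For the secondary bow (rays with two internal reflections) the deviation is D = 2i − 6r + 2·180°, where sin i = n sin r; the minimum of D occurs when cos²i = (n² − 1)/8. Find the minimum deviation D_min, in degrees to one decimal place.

231.9°

cos²i = (1.78757 − 1)/8 = 0.09845; i = arccos(0.31376) = 71.714°.
sin r = sin 71.714°/1.337 = 0.71017; r = 45.249°.
D_min = 2·71.714° − 6·45.249° + 360° = 231.934°.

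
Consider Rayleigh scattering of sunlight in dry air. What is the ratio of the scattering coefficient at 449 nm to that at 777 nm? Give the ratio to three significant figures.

8.97

Rayleigh scattering ∝ λ⁻⁴, so the ratio of coefficients is the inverse fourth power of the wavelength ratio.
σ(449)/σ(777) = (777/449)⁴ = (1.7305)⁴ = 8.968.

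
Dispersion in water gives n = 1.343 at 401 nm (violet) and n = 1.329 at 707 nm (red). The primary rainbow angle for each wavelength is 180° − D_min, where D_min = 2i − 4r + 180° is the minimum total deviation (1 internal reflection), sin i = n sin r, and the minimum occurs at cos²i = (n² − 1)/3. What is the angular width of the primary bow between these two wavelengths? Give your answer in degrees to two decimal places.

At 401 nm (n = 1.343): cos²i = 0.26788 → i = 58.830°, r = 39.577°, D_min = 139.354°, rainbow angle = 40.646°.
At 707 nm (n = 1.329): cos²i = 0.25541 → i = 59.643°, r = 40.487°, D_min = 137.337°, rainbow angle = 42.663°.
Angular width = |40.646° − 42.663°| = 2.017°.

2.02°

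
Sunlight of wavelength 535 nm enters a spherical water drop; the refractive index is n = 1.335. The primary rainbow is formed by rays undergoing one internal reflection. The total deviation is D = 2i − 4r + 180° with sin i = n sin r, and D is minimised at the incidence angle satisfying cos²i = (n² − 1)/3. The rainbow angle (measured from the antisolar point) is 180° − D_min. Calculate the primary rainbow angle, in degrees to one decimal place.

41.8°

cos²i = (1.78222 − 1)/3 = 0.26074; i = arccos(0.51063) = 59.294°.
sin r = sin 59.294°/1.335 = 0.64405; r = 40.094°.
D_min = 2·59.294° − 4·40.094° + 180° = 138.212°.
Rainbow angle = 180° − D_min = 41.788°.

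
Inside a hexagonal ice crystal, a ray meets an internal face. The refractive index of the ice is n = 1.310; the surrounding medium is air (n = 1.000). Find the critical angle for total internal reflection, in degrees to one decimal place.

49.8°

sin θ_c = n_air / n = 1.000 / 1.310 = 0.7634.
θ_c = arcsin(0.7634) = 49.76°.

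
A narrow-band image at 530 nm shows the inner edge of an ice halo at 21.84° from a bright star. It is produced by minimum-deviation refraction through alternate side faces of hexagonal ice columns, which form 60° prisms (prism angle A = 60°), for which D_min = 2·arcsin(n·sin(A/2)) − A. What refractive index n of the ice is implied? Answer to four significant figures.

Rearranging: n = sin((D_min + A)/2) / sin(A/2).
(D_min + A)/2 = (21.84° + 60°)/2 = 40.920°.
n = sin 40.920° / sin 30° = 0.6550 / 0.5000 = 1.3100.

1.310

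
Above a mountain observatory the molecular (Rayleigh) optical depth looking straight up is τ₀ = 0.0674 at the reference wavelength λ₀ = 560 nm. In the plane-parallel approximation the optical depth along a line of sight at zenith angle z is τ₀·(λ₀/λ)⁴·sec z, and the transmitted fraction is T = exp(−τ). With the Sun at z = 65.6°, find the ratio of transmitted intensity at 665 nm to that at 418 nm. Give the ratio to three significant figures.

1.56

Airmass: sec 65.6° = 2.4207.
τ(665 nm) = 0.0674 × (560/665)⁴ × 2.4207 = 0.0674 × 0.5029 × 2.4207 = 0.0820.
τ(418 nm) = 0.0674 × (560/418)⁴ × 2.4207 = 0.0674 × 3.2214 × 2.4207 = 0.5256.
T(665)/T(418) = exp(τ_B − τ_A) = exp(0.4435) = 1.5582.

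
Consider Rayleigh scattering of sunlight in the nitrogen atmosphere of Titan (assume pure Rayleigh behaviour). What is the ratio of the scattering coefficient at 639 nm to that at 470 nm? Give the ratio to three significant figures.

0.293

Rayleigh scattering ∝ λ⁻⁴, so the ratio of coefficients is the inverse fourth power of the wavelength ratio.
σ(639)/σ(470) = (470/639)⁴ = (0.7355)⁴ = 0.2927.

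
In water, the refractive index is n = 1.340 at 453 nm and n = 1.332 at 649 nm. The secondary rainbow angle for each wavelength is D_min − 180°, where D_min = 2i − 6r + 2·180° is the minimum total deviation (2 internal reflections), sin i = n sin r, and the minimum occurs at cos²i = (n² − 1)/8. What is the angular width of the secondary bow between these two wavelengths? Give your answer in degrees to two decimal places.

2.08°

At 453 nm (n = 1.340): cos²i = 0.09945 → i = 71.618°, r = 45.088°, D_min = 232.709°, rainbow angle = 52.709°.
At 649 nm (n = 1.332): cos²i = 0.09678 → i = 71.875°, r = 45.520°, D_min = 230.628°, rainbow angle = 50.628°.
Angular width = |52.709° − 50.628°| = 2.080°.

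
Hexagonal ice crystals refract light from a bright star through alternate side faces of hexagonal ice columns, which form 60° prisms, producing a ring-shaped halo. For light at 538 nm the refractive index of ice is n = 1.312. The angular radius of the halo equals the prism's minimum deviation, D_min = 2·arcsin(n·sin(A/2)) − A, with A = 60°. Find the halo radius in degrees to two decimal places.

n·sin(A/2) = 1.312 × sin 30° = 1.312 × 0.5000 = 0.6560.
D_min = 2·arcsin(0.6560) − 60° = 2 × 40.996° − 60° = 21.991°.

21.99°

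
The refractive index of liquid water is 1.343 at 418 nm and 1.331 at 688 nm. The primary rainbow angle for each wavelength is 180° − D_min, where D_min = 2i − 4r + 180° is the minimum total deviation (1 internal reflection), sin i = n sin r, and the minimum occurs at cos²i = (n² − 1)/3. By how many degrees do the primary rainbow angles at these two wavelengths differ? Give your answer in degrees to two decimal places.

1.72°

At 418 nm (n = 1.343): cos²i = 0.26788 → i = 58.830°, r = 39.577°, D_min = 139.354°, rainbow angle = 40.646°.
At 688 nm (n = 1.331): cos²i = 0.25719 → i = 59.527°, r = 40.356°, D_min = 137.630°, rainbow angle = 42.370°.
Angular width = |40.646° − 42.370°| = 1.724°.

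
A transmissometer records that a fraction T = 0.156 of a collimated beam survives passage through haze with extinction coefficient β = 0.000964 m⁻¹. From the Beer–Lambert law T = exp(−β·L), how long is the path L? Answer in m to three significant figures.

Beer–Lambert: T = exp(−βL) ⇒ L = −ln(T)/β = −ln(0.156)/0.000964 = 1.8579/0.000964 = 1927 m.

1930 m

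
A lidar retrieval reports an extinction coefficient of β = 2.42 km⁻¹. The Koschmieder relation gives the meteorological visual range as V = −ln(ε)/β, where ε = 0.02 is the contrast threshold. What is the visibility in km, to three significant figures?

1.62 km

V = −ln(0.02) / 2.42 = 3.912 / 2.42 = 1.6165 km.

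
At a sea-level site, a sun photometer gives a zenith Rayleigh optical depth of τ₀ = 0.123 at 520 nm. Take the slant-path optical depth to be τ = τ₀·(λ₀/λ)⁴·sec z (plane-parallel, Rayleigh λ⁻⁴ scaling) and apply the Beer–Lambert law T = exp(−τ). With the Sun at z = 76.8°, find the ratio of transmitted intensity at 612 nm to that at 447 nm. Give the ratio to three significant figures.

2.03

Airmass: sec 76.8° = 4.3792.
τ(612 nm) = 0.123 × (520/612)⁴ × 4.3792 = 0.123 × 0.5212 × 4.3792 = 0.2807.
τ(447 nm) = 0.123 × (520/447)⁴ × 4.3792 = 0.123 × 1.8314 × 4.3792 = 0.9865.
T(612)/T(447) = exp(τ_B − τ_A) = exp(0.7057) = 2.0253.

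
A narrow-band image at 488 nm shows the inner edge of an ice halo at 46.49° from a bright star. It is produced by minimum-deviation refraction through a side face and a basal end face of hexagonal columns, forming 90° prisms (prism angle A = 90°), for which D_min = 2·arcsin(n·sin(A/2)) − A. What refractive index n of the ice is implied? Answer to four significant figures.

Rearranging: n = sin((D_min + A)/2) / sin(A/2).
(D_min + A)/2 = (46.49° + 90°)/2 = 68.245°.
n = sin 68.245° / sin 45° = 0.9288 / 0.7071 = 1.3135.

1.313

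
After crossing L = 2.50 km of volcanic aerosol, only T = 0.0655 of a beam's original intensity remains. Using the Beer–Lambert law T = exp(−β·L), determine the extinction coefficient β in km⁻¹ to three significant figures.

1.09 km⁻¹

Beer–Lambert: T = exp(−βL) ⇒ β = −ln(T)/L = −ln(0.0655)/2.50 = 2.7257/2.50 = 1.09 km⁻¹.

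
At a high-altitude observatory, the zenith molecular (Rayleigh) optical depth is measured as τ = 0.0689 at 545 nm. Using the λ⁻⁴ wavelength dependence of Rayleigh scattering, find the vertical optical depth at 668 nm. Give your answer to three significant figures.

0.0305

τ(668 nm) = τ(545 nm) × (545/668)⁴ = 0.0689 × (0.8159)⁴ = 0.0689 × 0.4431 = 0.0305.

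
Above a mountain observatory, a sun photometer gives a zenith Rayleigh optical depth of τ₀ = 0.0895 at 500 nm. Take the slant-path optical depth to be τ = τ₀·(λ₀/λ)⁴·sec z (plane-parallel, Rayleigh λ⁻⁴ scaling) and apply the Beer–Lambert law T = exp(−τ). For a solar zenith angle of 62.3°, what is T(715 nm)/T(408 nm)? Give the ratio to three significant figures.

Airmass: sec 62.3° = 2.1513.
τ(715 nm) = 0.0895 × (500/715)⁴ × 2.1513 = 0.0895 × 0.2391 × 2.1513 = 0.0460.
τ(408 nm) = 0.0895 × (500/408)⁴ × 2.1513 = 0.0895 × 2.2555 × 2.1513 = 0.4343.
T(715)/T(408) = exp(τ_B − τ_A) = exp(0.3882) = 1.4744.

1.47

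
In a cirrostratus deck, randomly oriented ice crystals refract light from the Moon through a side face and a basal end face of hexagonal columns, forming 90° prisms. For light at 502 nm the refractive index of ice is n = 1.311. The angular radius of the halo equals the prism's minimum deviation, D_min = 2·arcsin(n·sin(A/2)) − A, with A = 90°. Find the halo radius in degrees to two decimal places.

45.95°

n·sin(A/2) = 1.311 × sin 45° = 1.311 × 0.7071 = 0.9270.
D_min = 2·arcsin(0.9270) − 90° = 2 × 67.974° − 90° = 45.949°.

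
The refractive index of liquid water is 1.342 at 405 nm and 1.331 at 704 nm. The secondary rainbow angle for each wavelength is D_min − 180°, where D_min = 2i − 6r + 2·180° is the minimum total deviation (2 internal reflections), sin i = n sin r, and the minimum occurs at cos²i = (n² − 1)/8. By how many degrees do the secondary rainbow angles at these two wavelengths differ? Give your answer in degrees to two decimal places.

2.86°

At 405 nm (n = 1.342): cos²i = 0.10012 → i = 71.554°, r = 44.981°, D_min = 233.222°, rainbow angle = 53.222°.
At 704 nm (n = 1.331): cos²i = 0.09645 → i = 71.907°, r = 45.575°, D_min = 230.365°, rainbow angle = 50.365°.
Angular width = |53.222° − 50.365°| = 2.857°.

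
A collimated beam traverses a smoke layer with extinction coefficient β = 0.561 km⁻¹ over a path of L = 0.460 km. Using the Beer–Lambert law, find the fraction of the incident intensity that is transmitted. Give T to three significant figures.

0.773

τ = β·L = 0.561 × 0.460 = 0.2581.
T = exp(−0.2581) = 0.7725.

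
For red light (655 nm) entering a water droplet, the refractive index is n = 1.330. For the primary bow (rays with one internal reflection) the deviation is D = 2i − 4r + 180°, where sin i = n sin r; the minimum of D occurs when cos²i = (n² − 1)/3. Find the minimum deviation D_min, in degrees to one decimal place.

cos²i = (1.76890 − 1)/3 = 0.25630; i = arccos(0.50626) = 59.585°.
sin r = sin 59.585°/1.330 = 0.64841; r = 40.422°.
D_min = 2·59.585° − 4·40.422° + 180° = 137.484°.

137.5°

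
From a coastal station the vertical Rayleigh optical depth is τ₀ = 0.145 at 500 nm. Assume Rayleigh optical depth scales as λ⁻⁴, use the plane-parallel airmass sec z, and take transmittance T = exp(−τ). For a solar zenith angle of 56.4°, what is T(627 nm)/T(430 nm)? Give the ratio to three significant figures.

1.45

Airmass: sec 56.4° = 1.8070.
τ(627 nm) = 0.145 × (500/627)⁴ × 1.8070 = 0.145 × 0.4044 × 1.8070 = 0.1060.
τ(430 nm) = 0.145 × (500/430)⁴ × 1.8070 = 0.145 × 1.8281 × 1.8070 = 0.4790.
T(627)/T(430) = exp(τ_B − τ_A) = exp(0.3730) = 1.4522.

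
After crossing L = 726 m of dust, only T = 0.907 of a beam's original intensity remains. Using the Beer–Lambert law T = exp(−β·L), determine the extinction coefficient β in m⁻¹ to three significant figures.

Beer–Lambert: T = exp(−βL) ⇒ β = −ln(T)/L = −ln(0.907)/726 = 0.0976/726 = 0.0001345 m⁻¹.

0.000134 m⁻¹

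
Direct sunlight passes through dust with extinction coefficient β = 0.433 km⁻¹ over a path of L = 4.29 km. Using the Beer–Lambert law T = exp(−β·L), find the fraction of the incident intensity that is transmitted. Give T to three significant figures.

τ = β·L = 0.433 × 4.29 = 1.8576.
T = exp(−1.8576) = 0.1561.

0.156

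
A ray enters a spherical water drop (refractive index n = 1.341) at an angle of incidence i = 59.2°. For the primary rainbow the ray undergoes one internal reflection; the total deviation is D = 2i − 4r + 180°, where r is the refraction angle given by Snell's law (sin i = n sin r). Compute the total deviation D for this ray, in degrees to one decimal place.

sin r = sin 59.2° / 1.341 = 0.8590/1.341 = 0.6405; r = 39.83°.
D = 2·59.2° − 4·39.83° + 180° = 118.40° − 159.33° + 180° = 139.07°.

139.1°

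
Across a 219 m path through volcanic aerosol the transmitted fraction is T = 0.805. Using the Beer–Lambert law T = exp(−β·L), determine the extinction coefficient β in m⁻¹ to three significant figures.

Beer–Lambert: T = exp(−βL) ⇒ β = −ln(T)/L = −ln(0.805)/219 = 0.2169/219 = 0.0009905 m⁻¹.

0.000990 m⁻¹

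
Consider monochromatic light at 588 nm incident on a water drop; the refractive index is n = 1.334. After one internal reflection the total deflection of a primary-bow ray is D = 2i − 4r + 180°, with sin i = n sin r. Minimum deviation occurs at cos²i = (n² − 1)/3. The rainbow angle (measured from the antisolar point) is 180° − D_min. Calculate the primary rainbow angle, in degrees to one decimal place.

41.9°

cos²i = (1.77956 − 1)/3 = 0.25985; i = arccos(0.50976) = 59.352°.
sin r = sin 59.352°/1.334 = 0.64492; r = 40.159°.
D_min = 2·59.352° − 4·40.159° + 180° = 138.067°.
Rainbow angle = 180° − D_min = 41.933°.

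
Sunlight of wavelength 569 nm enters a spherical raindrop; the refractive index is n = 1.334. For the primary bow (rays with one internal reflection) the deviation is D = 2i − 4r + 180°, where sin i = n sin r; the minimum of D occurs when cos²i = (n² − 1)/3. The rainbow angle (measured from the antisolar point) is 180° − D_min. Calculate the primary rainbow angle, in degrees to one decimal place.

cos²i = (1.77956 − 1)/3 = 0.25985; i = arccos(0.50976) = 59.352°.
sin r = sin 59.352°/1.334 = 0.64492; r = 40.159°.
D_min = 2·59.352° − 4·40.159° + 180° = 138.067°.
Rainbow angle = 180° − D_min = 41.933°.

41.9°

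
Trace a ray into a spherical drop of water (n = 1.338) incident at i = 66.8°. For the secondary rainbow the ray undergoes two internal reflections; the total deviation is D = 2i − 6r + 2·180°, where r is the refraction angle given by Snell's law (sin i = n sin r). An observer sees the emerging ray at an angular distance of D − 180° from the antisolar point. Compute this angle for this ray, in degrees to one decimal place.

53.3°

sin r = sin 66.8° / 1.338 = 0.9191/1.338 = 0.6869; r = 43.39°.
D = 2·66.8° − 6·43.39° + 2·180° = 133.60° − 260.33° + 360° = 233.27°.
Angle from antisolar point = D − 180° = 53.27°.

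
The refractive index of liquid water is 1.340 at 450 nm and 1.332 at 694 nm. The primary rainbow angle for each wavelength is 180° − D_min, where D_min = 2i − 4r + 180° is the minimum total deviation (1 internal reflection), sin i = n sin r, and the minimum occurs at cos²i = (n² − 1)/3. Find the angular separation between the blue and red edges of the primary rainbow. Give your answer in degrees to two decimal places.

1.15°

At 450 nm (n = 1.340): cos²i = 0.26520 → i = 59.004°, r = 39.770°, D_min = 138.929°, rainbow angle = 41.071°.
At 694 nm (n = 1.332): cos²i = 0.25807 → i = 59.469°, r = 40.290°, D_min = 137.776°, rainbow angle = 42.224°.
Angular width = |41.071° − 42.224°| = 1.153°.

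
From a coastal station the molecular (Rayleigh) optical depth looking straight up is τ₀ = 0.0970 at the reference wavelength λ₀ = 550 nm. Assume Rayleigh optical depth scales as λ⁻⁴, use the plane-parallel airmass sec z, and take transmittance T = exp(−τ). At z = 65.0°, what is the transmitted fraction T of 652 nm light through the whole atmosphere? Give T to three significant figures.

sec 65.0° = 2.3662.
τ = 0.0970 × (550/652)⁴ × 2.3662 = 0.0970 × 0.5064 × 2.3662 = 0.1162.
T = exp(−0.1162) = 0.8903.

0.890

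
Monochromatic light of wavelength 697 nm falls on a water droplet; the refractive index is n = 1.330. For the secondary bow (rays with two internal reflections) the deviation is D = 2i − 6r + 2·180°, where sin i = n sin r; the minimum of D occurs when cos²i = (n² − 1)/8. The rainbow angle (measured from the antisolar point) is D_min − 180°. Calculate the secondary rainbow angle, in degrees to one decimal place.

50.1°

cos²i = (1.76890 − 1)/8 = 0.09611; i = arccos(0.31002) = 71.940°.
sin r = sin 71.940°/1.330 = 0.71483; r = 45.630°.
D_min = 2·71.940° − 6·45.630° + 360° = 230.101°.
Rainbow angle = D_min − 180° = 50.101°.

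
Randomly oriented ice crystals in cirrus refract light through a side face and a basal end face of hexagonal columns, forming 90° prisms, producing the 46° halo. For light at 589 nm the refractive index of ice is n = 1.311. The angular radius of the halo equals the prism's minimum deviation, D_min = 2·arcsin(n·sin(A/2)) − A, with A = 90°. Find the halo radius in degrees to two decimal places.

45.95°

n·sin(A/2) = 1.311 × sin 45° = 1.311 × 0.7071 = 0.9270.
D_min = 2·arcsin(0.9270) − 90° = 2 × 67.974° − 90° = 45.949°.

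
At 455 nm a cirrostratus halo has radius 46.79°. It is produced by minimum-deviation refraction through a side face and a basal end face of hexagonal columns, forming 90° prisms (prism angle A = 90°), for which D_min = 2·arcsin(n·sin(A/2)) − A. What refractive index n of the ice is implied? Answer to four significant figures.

Rearranging: n = sin((D_min + A)/2) / sin(A/2).
(D_min + A)/2 = (46.79° + 90°)/2 = 68.395°.
n = sin 68.395° / sin 45° = 0.9297 / 0.7071 = 1.3149.

1.315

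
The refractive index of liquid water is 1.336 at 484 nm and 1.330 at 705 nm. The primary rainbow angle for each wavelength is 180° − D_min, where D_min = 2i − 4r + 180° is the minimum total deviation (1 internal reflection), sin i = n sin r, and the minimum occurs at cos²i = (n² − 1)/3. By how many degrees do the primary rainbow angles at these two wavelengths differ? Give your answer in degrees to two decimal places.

At 484 nm (n = 1.336): cos²i = 0.26163 → i = 59.236°, r = 40.029°, D_min = 138.356°, rainbow angle = 41.644°.
At 705 nm (n = 1.330): cos²i = 0.25630 → i = 59.585°, r = 40.422°, D_min = 137.484°, rainbow angle = 42.516°.
Angular width = |41.644° − 42.516°| = 0.873°.

0.87°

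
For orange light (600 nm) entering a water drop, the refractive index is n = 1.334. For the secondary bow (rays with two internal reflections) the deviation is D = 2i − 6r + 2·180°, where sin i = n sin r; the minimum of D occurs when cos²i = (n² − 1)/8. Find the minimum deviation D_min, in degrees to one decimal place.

cos²i = (1.77956 − 1)/8 = 0.09744; i = arccos(0.31216) = 71.810°.
sin r = sin 71.810°/1.334 = 0.71217; r = 45.411°.
D_min = 2·71.810° − 6·45.411° + 360° = 231.153°.

231.2°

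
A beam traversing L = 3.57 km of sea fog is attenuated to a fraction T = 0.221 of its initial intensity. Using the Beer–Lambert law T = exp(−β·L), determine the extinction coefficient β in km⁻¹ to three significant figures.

0.423 km⁻¹

Beer–Lambert: T = exp(−βL) ⇒ β = −ln(T)/L = −ln(0.221)/3.57 = 1.5096/3.57 = 0.4229 km⁻¹.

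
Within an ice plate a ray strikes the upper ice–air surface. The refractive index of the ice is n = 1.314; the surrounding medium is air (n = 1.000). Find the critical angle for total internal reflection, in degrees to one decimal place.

sin θ_c = n_air / n = 1.000 / 1.314 = 0.7610.
θ_c = arcsin(0.7610) = 49.56°.

49.6°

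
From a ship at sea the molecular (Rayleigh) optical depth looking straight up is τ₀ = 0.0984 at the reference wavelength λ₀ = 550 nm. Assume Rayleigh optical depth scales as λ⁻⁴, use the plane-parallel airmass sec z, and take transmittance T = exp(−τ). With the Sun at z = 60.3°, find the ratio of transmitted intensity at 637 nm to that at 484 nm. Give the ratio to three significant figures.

1.25

Airmass: sec 60.3° = 2.0183.
τ(637 nm) = 0.0984 × (550/637)⁴ × 2.0183 = 0.0984 × 0.5558 × 2.0183 = 0.1104.
τ(484 nm) = 0.0984 × (550/484)⁴ × 2.0183 = 0.0984 × 1.6675 × 2.0183 = 0.3312.
T(637)/T(484) = exp(τ_B − τ_A) = exp(0.2208) = 1.2471.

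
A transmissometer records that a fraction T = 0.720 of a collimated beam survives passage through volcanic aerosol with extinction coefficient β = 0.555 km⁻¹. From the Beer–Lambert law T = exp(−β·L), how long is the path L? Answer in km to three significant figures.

0.592 km

Beer–Lambert: T = exp(−βL) ⇒ L = −ln(T)/β = −ln(0.720)/0.555 = 0.3285/0.555 = 0.5919 km.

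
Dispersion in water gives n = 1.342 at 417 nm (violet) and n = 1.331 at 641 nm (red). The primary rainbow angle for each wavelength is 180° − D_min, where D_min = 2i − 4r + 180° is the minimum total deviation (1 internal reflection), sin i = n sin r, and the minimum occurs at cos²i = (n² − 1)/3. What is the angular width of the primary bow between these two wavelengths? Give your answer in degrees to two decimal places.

At 417 nm (n = 1.342): cos²i = 0.26699 → i = 58.888°, r = 39.641°, D_min = 139.213°, rainbow angle = 40.787°.
At 641 nm (n = 1.331): cos²i = 0.25719 → i = 59.527°, r = 40.356°, D_min = 137.630°, rainbow angle = 42.370°.
Angular width = |40.787° − 42.370°| = 1.583°.

1.58°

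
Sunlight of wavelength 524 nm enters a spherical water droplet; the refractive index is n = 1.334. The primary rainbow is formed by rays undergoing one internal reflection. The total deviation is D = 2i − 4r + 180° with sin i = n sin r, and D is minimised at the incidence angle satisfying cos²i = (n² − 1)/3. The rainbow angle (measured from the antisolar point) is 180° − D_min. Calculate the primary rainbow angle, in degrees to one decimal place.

cos²i = (1.77956 − 1)/3 = 0.25985; i = arccos(0.50976) = 59.352°.
sin r = sin 59.352°/1.334 = 0.64492; r = 40.159°.
D_min = 2·59.352° − 4·40.159° + 180° = 138.067°.
Rainbow angle = 180° − D_min = 41.933°.

41.9°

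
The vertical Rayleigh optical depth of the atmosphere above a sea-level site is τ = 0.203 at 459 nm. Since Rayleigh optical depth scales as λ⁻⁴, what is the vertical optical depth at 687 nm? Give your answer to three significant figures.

0.0405

τ(687 nm) = τ(459 nm) × (459/687)⁴ = 0.203 × (0.6681)⁴ = 0.203 × 0.1993 = 0.0405.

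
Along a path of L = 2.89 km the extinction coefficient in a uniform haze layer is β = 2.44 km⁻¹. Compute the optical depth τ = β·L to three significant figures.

7.05

τ = β·L = 2.44 × 2.89 = 7.0516.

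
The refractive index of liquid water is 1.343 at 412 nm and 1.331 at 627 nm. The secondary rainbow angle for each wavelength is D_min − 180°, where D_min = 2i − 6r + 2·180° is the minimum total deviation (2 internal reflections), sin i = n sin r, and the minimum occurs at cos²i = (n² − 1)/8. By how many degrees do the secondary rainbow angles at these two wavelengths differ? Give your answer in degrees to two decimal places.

At 412 nm (n = 1.343): cos²i = 0.10046 → i = 71.522°, r = 44.928°, D_min = 233.478°, rainbow angle = 53.478°.
At 627 nm (n = 1.331): cos²i = 0.09645 → i = 71.907°, r = 45.575°, D_min = 230.365°, rainbow angle = 50.365°.
Angular width = |53.478° − 50.365°| = 3.113°.

3.11°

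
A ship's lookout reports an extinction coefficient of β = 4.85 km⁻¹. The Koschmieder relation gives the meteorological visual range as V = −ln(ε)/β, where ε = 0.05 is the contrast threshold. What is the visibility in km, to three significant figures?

0.618 km

V = −ln(0.05) / 4.85 = 2.996 / 4.85 = 0.6177 km.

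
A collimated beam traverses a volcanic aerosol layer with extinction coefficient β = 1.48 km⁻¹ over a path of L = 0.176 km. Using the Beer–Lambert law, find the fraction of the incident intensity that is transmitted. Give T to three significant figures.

τ = β·L = 1.48 × 0.176 = 0.2605.
T = exp(−0.2605) = 0.7707.

0.771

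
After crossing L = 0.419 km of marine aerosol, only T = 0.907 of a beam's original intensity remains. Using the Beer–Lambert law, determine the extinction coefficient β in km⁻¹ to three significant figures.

0.233 km⁻¹

Beer–Lambert: T = exp(−βL) ⇒ β = −ln(T)/L = −ln(0.907)/0.419 = 0.0976/0.419 = 0.233 km⁻¹.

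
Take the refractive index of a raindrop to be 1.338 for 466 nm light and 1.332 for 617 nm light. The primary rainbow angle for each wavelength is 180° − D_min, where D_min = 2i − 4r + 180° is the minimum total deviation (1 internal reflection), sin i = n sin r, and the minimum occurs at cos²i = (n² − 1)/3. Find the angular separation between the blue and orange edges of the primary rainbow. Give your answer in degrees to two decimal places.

0.87°

At 466 nm (n = 1.338): cos²i = 0.26341 → i = 59.120°, r = 39.899°, D_min = 138.643°, rainbow angle = 41.357°.
At 617 nm (n = 1.332): cos²i = 0.25807 → i = 59.469°, r = 40.290°, D_min = 137.776°, rainbow angle = 42.224°.
Angular width = |41.357° − 42.224°| = 0.867°.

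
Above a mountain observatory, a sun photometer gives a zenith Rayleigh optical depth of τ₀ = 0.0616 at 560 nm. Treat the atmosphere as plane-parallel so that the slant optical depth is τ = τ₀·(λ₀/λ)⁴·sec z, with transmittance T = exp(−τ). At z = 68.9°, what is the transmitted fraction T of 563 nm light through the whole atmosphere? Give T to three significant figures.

0.846

sec 68.9° = 2.7778.
τ = 0.0616 × (560/563)⁴ × 2.7778 = 0.0616 × 0.9789 × 2.7778 = 0.1675.
T = exp(−0.1675) = 0.8458.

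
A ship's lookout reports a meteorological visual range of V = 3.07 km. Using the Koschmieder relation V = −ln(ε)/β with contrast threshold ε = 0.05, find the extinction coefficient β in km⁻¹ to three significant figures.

β = −ln(0.05) / V = 2.996 / 3.07 = 0.9758 km⁻¹.

0.976 km⁻¹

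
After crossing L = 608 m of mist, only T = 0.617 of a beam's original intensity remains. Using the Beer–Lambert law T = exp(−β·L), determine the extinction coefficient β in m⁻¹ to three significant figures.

0.000794 m⁻¹

Beer–Lambert: T = exp(−βL) ⇒ β = −ln(T)/L = −ln(0.617)/608 = 0.4829/608 = 0.0007942 m⁻¹.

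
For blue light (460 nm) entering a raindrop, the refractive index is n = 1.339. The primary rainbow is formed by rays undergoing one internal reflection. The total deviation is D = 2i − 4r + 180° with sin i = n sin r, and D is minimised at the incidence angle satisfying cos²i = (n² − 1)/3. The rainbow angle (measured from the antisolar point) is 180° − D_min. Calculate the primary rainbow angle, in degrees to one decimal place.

41.2°

cos²i = (1.79292 − 1)/3 = 0.26431; i = arccos(0.51411) = 59.062°.
sin r = sin 59.062°/1.339 = 0.64057; r = 39.834°.
D_min = 2·59.062° − 4·39.834° + 180° = 138.786°.
Rainbow angle = 180° − D_min = 41.214°.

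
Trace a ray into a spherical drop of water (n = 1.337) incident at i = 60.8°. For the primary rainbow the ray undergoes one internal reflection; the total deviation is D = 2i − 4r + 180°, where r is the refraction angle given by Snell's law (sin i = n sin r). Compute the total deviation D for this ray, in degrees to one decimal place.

sin r = sin 60.8° / 1.337 = 0.8729/1.337 = 0.6529; r = 40.76°.
D = 2·60.8° − 4·40.76° + 180° = 121.60° − 163.04° + 180° = 138.56°.

138.6°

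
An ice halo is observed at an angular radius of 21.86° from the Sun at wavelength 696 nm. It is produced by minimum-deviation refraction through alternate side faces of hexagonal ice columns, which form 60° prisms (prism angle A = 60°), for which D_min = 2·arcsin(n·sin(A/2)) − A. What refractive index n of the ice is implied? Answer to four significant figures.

Rearranging: n = sin((D_min + A)/2) / sin(A/2).
(D_min + A)/2 = (21.86° + 60°)/2 = 40.930°.
n = sin 40.930° / sin 30° = 0.6551 / 0.5000 = 1.3103.

1.310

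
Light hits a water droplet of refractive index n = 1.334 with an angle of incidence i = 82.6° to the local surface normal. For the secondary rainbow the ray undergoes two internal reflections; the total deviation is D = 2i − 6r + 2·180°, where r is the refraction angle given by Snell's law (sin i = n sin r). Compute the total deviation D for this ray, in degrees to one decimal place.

237.1°

sin r = sin 82.6° / 1.334 = 0.9917/1.334 = 0.7434; r = 48.02°.
D = 2·82.6° − 6·48.02° + 2·180° = 165.20° − 288.12° + 360° = 237.08°.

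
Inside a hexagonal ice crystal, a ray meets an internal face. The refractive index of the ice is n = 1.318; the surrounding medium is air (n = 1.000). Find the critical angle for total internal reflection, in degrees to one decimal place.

sin θ_c = n_air / n = 1.000 / 1.318 = 0.7587.
θ_c = arcsin(0.7587) = 49.35°.

49.4°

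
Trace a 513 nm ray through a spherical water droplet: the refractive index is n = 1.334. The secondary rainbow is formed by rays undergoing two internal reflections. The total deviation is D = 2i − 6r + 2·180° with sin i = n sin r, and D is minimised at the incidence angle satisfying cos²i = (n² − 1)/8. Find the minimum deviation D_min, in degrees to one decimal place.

cos²i = (1.77956 − 1)/8 = 0.09744; i = arccos(0.31216) = 71.810°.
sin r = sin 71.810°/1.334 = 0.71217; r = 45.411°.
D_min = 2·71.810° − 6·45.411° + 360° = 231.153°.

231.2°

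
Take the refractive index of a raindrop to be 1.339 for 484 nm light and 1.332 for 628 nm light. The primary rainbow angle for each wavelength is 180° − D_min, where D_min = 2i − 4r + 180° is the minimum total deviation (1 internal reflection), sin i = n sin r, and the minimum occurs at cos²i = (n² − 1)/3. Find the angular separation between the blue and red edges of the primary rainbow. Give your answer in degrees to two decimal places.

At 484 nm (n = 1.339): cos²i = 0.26431 → i = 59.062°, r = 39.834°, D_min = 138.786°, rainbow angle = 41.214°.
At 628 nm (n = 1.332): cos²i = 0.25807 → i = 59.469°, r = 40.290°, D_min = 137.776°, rainbow angle = 42.224°.
Angular width = |41.214° − 42.224°| = 1.010°.

1.01°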